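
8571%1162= 437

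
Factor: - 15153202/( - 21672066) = 3^( - 1)*13^( - 1 )*37^1*193^1*1061^1*277847^ ( - 1)=7576601/10836033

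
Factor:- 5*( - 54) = 2^1*3^3*5^1 = 270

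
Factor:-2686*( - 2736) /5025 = 2^5*3^1*5^( - 2 ) * 17^1 *19^1*67^(-1)*79^1 = 2449632/1675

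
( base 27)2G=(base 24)2M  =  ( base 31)28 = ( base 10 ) 70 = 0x46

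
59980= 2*29990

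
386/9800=193/4900 = 0.04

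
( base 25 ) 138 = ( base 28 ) p8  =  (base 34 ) ks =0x2c4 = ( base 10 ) 708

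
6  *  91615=549690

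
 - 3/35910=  - 1 + 11969/11970= - 0.00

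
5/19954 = 5/19954  =  0.00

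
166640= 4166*40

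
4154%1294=272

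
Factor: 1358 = 2^1* 7^1* 97^1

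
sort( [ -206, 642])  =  [-206,642]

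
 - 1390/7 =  - 199+ 3/7 = - 198.57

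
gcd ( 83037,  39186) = 933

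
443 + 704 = 1147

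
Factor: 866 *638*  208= 2^6*11^1*13^1*29^1*433^1 = 114921664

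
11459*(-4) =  - 45836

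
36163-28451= 7712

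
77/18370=7/1670= 0.00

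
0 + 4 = 4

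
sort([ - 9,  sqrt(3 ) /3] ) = [ - 9,  sqrt( 3 ) /3 ]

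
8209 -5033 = 3176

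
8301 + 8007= 16308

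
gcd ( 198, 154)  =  22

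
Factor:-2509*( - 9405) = 23597145 = 3^2* 5^1*11^1 * 13^1* 19^1 * 193^1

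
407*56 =22792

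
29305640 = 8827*3320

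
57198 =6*9533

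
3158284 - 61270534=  - 58112250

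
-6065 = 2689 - 8754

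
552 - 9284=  - 8732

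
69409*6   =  416454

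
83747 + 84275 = 168022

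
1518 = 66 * 23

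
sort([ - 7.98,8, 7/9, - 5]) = [ -7.98, - 5,7/9,8]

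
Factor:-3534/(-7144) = 93/188=2^ (-2)*3^1*31^1*47^( - 1) 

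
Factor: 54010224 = 2^4*3^2*17^1*22063^1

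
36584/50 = 731 + 17/25 = 731.68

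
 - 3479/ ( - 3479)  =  1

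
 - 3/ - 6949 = 3/6949 = 0.00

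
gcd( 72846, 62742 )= 6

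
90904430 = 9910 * 9173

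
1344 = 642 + 702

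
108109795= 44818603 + 63291192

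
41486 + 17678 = 59164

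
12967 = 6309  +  6658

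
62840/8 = 7855 =7855.00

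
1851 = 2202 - 351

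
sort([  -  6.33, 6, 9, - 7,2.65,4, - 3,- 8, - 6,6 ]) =[ - 8, - 7 ,-6.33, - 6, - 3, 2.65, 4,6,6,9] 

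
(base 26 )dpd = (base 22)JBD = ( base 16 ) 24EB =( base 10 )9451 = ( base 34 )85X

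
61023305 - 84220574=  - 23197269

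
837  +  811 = 1648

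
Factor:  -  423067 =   -  423067^1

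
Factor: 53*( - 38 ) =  - 2014  =  - 2^1*19^1*53^1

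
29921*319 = 9544799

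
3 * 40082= 120246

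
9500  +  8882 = 18382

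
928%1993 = 928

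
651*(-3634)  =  -2365734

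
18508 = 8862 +9646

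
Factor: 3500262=2^1*3^2*  163^1*1193^1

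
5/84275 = 1/16855= 0.00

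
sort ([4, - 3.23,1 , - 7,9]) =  [ - 7, - 3.23, 1,4 , 9]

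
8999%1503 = 1484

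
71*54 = 3834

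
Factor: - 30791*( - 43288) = 2^3 * 7^1 * 41^1 * 751^1*773^1 = 1332880808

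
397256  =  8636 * 46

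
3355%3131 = 224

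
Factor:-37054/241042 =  -97/631 = - 97^1*631^(-1 )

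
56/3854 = 28/1927=0.01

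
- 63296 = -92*688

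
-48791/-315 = 154 + 281/315 = 154.89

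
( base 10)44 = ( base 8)54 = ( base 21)22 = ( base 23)1L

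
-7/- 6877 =7/6877= 0.00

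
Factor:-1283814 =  -2^1*3^2*7^1*23^1*443^1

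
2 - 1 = 1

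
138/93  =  1 + 15/31  =  1.48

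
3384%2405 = 979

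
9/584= 9/584 = 0.02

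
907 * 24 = 21768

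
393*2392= 940056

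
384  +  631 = 1015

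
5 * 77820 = 389100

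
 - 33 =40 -73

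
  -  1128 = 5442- 6570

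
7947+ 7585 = 15532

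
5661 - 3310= 2351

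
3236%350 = 86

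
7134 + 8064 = 15198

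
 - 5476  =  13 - 5489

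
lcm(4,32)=32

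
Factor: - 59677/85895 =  - 5^(-1)*41^( - 1)*83^1*419^ (  -  1)*719^1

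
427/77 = 61/11 = 5.55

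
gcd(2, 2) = 2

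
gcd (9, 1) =1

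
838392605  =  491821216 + 346571389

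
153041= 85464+67577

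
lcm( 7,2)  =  14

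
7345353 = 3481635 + 3863718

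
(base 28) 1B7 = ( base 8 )2113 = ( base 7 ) 3130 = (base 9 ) 1451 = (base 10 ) 1099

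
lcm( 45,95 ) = 855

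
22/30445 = 22/30445 =0.00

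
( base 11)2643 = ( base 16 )d6b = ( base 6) 23523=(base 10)3435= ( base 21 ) 7gc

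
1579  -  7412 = -5833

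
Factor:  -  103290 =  - 2^1*3^1 * 5^1* 11^1*313^1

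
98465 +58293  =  156758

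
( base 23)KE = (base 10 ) 474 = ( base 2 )111011010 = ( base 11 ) 3a1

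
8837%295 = 282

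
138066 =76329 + 61737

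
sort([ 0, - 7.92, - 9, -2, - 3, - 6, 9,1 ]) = [ - 9, - 7.92, - 6, - 3, - 2,0 , 1, 9] 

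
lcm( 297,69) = 6831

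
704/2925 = 704/2925 = 0.24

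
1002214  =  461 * 2174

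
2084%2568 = 2084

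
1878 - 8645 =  - 6767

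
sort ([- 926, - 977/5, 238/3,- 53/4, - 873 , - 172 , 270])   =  [-926  , - 873,- 977/5,-172 , - 53/4, 238/3, 270] 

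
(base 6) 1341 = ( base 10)349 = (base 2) 101011101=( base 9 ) 427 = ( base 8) 535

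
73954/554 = 36977/277 = 133.49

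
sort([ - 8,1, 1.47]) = [ - 8,1 , 1.47] 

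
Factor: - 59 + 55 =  - 4  =  - 2^2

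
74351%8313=7847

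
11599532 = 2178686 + 9420846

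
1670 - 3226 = -1556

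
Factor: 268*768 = 2^10*3^1*67^1 = 205824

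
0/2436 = 0 = 0.00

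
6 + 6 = 12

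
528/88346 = 264/44173  =  0.01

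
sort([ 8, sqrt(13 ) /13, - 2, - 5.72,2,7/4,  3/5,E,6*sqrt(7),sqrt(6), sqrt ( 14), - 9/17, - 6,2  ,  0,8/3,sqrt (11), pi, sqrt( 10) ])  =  [  -  6,  -  5.72 , - 2, - 9/17,0,sqrt(13)/13,3/5,7/4, 2, 2,sqrt( 6),8/3, E,pi, sqrt(10), sqrt (11),sqrt(14 ), 8,6  *sqrt( 7)]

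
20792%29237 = 20792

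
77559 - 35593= 41966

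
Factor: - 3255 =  - 3^1*5^1 * 7^1*31^1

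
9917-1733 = 8184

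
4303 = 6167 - 1864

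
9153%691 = 170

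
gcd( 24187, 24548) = 361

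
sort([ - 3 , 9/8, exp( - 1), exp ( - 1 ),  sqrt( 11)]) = [ - 3,  exp( - 1 ),  exp (  -  1), 9/8, sqrt(11)]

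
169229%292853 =169229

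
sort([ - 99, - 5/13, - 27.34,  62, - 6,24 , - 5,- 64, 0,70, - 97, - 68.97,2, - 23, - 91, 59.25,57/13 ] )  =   [ - 99, - 97, - 91 , - 68.97, - 64, - 27.34, - 23, - 6,-5, - 5/13,0, 2,  57/13,24,59.25, 62,  70]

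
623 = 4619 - 3996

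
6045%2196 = 1653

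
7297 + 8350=15647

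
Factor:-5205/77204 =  - 2^( - 2 )*3^1*5^1*347^1 * 19301^( - 1)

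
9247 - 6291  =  2956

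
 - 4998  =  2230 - 7228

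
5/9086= 5/9086= 0.00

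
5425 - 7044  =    -  1619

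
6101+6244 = 12345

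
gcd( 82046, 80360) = 2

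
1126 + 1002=2128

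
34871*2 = 69742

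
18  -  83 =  - 65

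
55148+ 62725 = 117873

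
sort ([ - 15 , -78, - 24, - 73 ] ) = [- 78, - 73, -24, - 15]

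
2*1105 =2210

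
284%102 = 80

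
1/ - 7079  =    -  1/7079= - 0.00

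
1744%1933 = 1744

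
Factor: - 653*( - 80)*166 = 8671840 = 2^5*5^1*83^1 * 653^1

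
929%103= 2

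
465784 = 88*5293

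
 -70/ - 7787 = 70/7787 = 0.01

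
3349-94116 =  - 90767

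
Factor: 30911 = 30911^1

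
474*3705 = 1756170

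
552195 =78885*7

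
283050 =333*850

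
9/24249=3/8083 = 0.00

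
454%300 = 154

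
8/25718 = 4/12859 = 0.00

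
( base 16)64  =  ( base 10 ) 100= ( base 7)202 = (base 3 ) 10201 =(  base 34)2w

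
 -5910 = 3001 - 8911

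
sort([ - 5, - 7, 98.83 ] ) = [ -7,-5,98.83] 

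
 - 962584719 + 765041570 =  - 197543149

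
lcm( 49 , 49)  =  49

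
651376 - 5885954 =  - 5234578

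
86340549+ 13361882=99702431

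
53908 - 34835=19073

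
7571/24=7571/24 = 315.46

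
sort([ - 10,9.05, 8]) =[ - 10, 8,9.05 ]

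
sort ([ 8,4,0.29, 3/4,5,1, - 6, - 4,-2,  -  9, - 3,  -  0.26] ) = [ - 9,- 6,-4,-3, - 2,-0.26, 0.29,3/4, 1,4, 5,8]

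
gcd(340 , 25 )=5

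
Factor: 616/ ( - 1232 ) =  - 1/2 = - 2^(-1 )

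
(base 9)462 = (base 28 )DG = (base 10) 380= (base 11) 316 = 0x17C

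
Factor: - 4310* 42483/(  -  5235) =12206782/349=2^1*7^2*17^2*349^( - 1 )*431^1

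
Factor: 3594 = 2^1*3^1 * 599^1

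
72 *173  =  12456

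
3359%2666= 693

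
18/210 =3/35=   0.09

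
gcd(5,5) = 5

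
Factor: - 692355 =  - 3^1* 5^1 * 101^1*457^1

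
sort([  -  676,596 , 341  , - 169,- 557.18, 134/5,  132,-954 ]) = [ - 954, - 676 ,-557.18, - 169, 134/5, 132, 341,  596 ]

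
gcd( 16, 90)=2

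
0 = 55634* 0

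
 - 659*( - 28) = 18452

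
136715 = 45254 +91461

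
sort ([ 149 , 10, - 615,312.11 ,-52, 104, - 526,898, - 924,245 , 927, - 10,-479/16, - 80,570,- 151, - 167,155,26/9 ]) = [ - 924, - 615, - 526, - 167, - 151,  -  80, - 52,-479/16, - 10,26/9,10 , 104,149,155,245,  312.11,570,  898,927] 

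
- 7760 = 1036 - 8796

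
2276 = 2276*1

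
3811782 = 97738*39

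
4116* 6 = 24696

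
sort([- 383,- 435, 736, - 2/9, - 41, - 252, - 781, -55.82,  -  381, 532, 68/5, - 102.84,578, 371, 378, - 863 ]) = [ - 863,-781, - 435, - 383, - 381, - 252,  -  102.84,-55.82,  -  41, - 2/9, 68/5, 371, 378, 532, 578, 736 ] 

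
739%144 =19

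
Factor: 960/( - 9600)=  - 1/10 =- 2^( - 1)*5^( - 1 ) 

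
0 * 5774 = 0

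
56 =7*8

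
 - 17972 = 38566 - 56538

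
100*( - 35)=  - 3500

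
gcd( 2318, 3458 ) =38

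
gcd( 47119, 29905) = 1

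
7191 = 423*17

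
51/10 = 51/10 = 5.10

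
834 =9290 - 8456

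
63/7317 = 7/813 = 0.01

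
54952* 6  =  329712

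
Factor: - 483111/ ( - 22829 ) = 3^3*29^1*37^(  -  1) = 783/37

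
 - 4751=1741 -6492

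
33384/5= 33384/5 = 6676.80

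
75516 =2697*28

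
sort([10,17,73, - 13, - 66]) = [ - 66,  -  13,10, 17,73 ] 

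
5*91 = 455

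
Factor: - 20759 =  - 20759^1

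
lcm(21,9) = 63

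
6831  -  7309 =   -  478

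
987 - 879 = 108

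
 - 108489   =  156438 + - 264927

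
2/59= 2/59 = 0.03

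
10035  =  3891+6144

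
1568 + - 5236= - 3668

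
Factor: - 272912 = - 2^4*37^1*461^1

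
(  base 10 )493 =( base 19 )16i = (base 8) 755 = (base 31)FS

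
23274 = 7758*3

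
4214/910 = 4 + 41/65 =4.63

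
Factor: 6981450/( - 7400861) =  - 2^1*3^1*5^2 * 7^1*13^( - 1 )*19^( - 3)*61^1* 83^(-1 )*109^1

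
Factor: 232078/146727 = 2^1*3^(-2)* 11^2*17^(-1 ) = 242/153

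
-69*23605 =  - 1628745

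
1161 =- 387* ( - 3)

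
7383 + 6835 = 14218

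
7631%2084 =1379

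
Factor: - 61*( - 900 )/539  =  2^2*3^2*5^2*7^ ( - 2 )*11^( -1)*61^1   =  54900/539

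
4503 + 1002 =5505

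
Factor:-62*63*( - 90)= 351540 = 2^2*3^4*5^1*7^1*31^1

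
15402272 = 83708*184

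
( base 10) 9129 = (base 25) EF4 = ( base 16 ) 23A9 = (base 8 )21651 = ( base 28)bi1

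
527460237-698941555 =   -  171481318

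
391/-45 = - 391/45 = -8.69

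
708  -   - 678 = 1386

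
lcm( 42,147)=294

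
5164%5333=5164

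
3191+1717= 4908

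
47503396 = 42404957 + 5098439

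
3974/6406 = 1987/3203  =  0.62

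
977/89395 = 977/89395=0.01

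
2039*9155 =18667045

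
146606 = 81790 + 64816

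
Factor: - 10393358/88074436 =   -  2^( - 1)*17^1*43^1*7109^1*22018609^( - 1) = -5196679/44037218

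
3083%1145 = 793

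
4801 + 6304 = 11105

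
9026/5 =9026/5 = 1805.20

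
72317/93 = 72317/93 = 777.60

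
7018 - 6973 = 45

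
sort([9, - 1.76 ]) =[ - 1.76, 9] 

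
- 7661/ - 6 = 7661/6 = 1276.83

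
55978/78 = 717 + 2/3 = 717.67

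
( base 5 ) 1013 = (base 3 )11221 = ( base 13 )A3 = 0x85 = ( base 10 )133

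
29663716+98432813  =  128096529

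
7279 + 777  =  8056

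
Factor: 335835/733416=111945/244472 = 2^( - 3)*3^1*5^1*17^1 * 439^1*30559^( - 1) 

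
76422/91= 76422/91 = 839.80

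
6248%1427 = 540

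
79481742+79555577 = 159037319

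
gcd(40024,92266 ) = 2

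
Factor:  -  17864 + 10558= -7306 = - 2^1 * 13^1* 281^1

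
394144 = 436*904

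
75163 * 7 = 526141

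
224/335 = 224/335  =  0.67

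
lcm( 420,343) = 20580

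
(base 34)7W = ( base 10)270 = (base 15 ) 130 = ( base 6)1130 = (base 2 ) 100001110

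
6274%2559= 1156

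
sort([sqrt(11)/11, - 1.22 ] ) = [ - 1.22, sqrt( 11)/11 ] 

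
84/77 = 12/11 = 1.09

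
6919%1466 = 1055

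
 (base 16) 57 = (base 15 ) 5C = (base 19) 4b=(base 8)127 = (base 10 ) 87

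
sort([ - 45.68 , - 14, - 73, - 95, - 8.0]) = [ - 95,-73, - 45.68,-14,-8.0 ] 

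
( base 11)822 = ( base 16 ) 3e0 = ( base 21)255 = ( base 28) 17c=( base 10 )992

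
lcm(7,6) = 42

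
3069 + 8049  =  11118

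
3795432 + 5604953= 9400385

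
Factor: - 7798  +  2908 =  - 4890 = - 2^1*3^1 * 5^1*163^1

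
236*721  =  170156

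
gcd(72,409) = 1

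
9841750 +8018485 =17860235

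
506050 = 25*20242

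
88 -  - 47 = 135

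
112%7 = 0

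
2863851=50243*57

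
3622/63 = 57 + 31/63  =  57.49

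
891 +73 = 964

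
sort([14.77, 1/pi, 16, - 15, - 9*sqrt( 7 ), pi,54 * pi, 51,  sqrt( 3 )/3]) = [ - 9*sqrt( 7) , - 15, 1/pi, sqrt (3 ) /3, pi,  14.77 , 16,51, 54*pi]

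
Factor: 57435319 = 487^1 * 117937^1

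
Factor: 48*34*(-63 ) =-2^5 *3^3*7^1*17^1 = - 102816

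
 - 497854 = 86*( - 5789) 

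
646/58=323/29   =  11.14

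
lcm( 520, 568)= 36920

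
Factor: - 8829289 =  - 7^1 * 1261327^1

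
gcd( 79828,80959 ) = 1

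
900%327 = 246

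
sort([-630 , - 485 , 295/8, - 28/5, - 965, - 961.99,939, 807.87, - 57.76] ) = [ - 965, - 961.99, - 630, - 485, - 57.76, - 28/5 , 295/8, 807.87 , 939 ]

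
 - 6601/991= - 6601/991 = -  6.66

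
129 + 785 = 914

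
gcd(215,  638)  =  1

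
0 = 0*38725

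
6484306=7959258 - 1474952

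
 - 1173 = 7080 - 8253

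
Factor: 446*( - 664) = -296144 =- 2^4 * 83^1*223^1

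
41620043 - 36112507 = 5507536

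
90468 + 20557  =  111025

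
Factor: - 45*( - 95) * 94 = 2^1*3^2 * 5^2*19^1*47^1 = 401850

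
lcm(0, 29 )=0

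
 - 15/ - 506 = 15/506 = 0.03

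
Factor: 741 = 3^1*13^1*19^1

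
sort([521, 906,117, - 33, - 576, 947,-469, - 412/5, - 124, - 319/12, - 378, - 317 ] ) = [ - 576, - 469, - 378, - 317,- 124, - 412/5, - 33, - 319/12,117,521,906, 947 ]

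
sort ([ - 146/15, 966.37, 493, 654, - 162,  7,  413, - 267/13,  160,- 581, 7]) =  [- 581, - 162,  -  267/13,-146/15, 7,7  ,  160,  413,493,  654, 966.37 ] 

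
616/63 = 88/9 = 9.78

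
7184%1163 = 206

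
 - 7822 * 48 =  - 375456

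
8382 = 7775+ 607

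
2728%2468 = 260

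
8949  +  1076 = 10025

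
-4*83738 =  -334952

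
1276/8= 159+1/2= 159.50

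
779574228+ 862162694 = 1641736922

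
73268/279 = 73268/279  =  262.61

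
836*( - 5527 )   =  - 4620572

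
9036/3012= 3 = 3.00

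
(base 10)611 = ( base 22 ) 15H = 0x263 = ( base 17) 21G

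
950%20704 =950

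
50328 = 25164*2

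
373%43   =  29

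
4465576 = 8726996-4261420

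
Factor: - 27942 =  - 2^1*3^1*4657^1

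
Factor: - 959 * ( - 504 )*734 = 2^4*3^2*7^2 *137^1*367^1 = 354768624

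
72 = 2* 36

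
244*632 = 154208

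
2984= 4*746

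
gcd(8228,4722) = 2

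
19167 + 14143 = 33310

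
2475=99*25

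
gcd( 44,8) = 4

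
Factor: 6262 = 2^1*31^1*101^1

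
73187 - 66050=7137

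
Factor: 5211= 3^3*193^1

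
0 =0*93500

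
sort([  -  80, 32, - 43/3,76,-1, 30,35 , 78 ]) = [ - 80,  -  43/3, - 1, 30,32,35, 76, 78]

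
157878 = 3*52626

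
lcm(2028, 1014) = 2028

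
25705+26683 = 52388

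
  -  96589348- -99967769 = 3378421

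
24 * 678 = 16272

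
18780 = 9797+8983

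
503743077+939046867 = 1442789944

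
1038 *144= 149472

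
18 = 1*18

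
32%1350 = 32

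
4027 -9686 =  - 5659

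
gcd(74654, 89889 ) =1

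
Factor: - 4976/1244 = -2^2  =  -4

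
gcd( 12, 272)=4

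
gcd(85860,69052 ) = 4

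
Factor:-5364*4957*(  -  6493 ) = 172644636564=2^2*3^2 * 43^1*149^1 * 151^1*4957^1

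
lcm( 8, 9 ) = 72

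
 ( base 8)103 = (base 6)151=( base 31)25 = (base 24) 2J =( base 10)67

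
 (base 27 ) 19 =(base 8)44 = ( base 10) 36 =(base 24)1C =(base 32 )14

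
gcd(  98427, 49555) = 1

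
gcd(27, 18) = 9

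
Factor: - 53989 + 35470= -18519 = - 3^1*6173^1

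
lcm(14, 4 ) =28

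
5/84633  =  5/84633= 0.00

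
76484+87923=164407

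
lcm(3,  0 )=0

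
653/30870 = 653/30870= 0.02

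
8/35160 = 1/4395=0.00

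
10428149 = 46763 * 223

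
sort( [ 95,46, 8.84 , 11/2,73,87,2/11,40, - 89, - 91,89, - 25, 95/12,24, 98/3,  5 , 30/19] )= [  -  91,-89,  -  25, 2/11 , 30/19, 5 , 11/2, 95/12, 8.84,24,98/3,  40, 46 , 73, 87,89 , 95] 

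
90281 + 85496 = 175777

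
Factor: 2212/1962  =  1106/981 = 2^1*3^ (  -  2)*7^1*79^1*109^(  -  1) 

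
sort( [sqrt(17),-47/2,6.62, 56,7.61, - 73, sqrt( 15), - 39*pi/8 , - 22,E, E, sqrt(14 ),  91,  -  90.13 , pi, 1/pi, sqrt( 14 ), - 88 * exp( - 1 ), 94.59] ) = [-90.13, - 73, - 88 * exp(-1 ),-47/2, - 22,- 39 * pi/8 , 1/pi,E, E, pi, sqrt(14), sqrt( 14), sqrt( 15),sqrt( 17),6.62, 7.61,  56, 91,94.59 ]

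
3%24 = 3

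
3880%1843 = 194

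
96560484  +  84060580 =180621064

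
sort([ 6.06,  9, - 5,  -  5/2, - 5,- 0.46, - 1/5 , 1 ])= [ - 5, - 5, - 5/2,-0.46,  -  1/5,1,6.06, 9 ]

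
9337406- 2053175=7284231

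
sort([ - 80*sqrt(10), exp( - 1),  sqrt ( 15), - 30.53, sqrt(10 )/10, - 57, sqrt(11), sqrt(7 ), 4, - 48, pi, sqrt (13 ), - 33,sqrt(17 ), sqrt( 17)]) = [ - 80 * sqrt(10 ), - 57,- 48, - 33, - 30.53, sqrt( 10) /10, exp(-1 ),sqrt( 7 ), pi, sqrt(11 ),  sqrt( 13 ), sqrt( 15 ), 4,sqrt( 17),sqrt(17)] 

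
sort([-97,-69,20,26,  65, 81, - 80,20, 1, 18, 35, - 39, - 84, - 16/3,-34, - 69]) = [-97, - 84,-80, - 69,  -  69,  -  39,-34,-16/3,1,  18,20,20,26,35,65, 81 ] 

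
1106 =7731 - 6625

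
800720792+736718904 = 1537439696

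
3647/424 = 8+ 255/424 = 8.60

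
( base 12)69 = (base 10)81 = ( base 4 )1101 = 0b1010001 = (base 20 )41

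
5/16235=1/3247= 0.00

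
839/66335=839/66335 = 0.01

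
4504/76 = 1126/19 = 59.26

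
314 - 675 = - 361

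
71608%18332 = 16612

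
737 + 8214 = 8951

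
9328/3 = 9328/3 = 3109.33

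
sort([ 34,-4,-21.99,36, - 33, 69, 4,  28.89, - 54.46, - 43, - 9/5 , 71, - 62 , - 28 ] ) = [ -62,-54.46 , - 43, - 33, - 28, - 21.99 , - 4, - 9/5,4, 28.89 , 34,36, 69,71]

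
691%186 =133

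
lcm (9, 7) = 63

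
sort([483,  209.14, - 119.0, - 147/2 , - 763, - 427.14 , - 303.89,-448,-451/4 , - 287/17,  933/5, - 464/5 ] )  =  [ - 763, - 448, - 427.14, - 303.89, -119.0, - 451/4, - 464/5,-147/2, - 287/17,933/5,209.14 , 483 ] 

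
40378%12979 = 1441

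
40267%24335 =15932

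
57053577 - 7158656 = 49894921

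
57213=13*4401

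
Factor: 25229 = 25229^1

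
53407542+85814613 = 139222155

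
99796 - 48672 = 51124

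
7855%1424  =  735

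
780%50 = 30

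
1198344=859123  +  339221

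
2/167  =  2/167=0.01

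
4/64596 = 1/16149 = 0.00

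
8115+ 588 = 8703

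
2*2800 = 5600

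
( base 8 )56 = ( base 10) 46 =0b101110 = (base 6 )114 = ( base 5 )141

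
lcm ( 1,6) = 6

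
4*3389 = 13556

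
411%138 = 135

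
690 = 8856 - 8166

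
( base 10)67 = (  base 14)4B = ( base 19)3a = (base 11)61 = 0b1000011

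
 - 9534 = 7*( - 1362)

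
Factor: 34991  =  11^1*3181^1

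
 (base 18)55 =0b1011111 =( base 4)1133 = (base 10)95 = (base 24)3n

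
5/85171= 5/85171 = 0.00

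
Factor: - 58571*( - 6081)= 356170251=3^1*37^1 * 1583^1 * 2027^1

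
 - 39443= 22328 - 61771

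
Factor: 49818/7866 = 3^(-1 )*19^1 =19/3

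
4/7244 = 1/1811 = 0.00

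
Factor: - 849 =-3^1*283^1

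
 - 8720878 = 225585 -8946463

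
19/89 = 19/89 = 0.21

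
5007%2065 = 877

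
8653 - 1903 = 6750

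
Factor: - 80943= - 3^1*26981^1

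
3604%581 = 118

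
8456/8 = 1057 = 1057.00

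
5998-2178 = 3820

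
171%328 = 171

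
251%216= 35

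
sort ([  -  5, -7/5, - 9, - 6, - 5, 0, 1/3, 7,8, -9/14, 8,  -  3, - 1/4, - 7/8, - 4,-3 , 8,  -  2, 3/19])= [- 9,-6,-5,  -  5,  -  4,-3, - 3, - 2,-7/5, - 7/8, - 9/14, - 1/4, 0, 3/19, 1/3,7, 8,8, 8] 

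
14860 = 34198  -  19338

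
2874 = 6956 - 4082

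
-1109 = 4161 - 5270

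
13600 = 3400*4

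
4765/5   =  953=953.00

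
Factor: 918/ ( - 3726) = - 3^( - 1)*17^1*23^( - 1) = -  17/69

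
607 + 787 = 1394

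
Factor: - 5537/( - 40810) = 2^( - 1)  *  5^( - 1 )*7^1* 11^( - 1)*53^( - 1) * 113^1 = 791/5830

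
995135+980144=1975279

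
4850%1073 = 558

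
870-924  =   - 54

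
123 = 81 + 42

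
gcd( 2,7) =1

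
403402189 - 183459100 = 219943089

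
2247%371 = 21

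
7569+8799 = 16368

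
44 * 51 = 2244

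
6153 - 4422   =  1731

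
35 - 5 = 30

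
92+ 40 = 132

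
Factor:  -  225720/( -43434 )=2^2* 3^1*5^1* 11^1*127^( -1) = 660/127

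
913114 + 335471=1248585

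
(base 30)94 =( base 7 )541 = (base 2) 100010010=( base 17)G2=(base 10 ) 274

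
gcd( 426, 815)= 1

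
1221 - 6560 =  - 5339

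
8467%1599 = 472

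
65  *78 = 5070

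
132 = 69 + 63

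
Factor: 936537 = 3^1 *7^2*23^1*277^1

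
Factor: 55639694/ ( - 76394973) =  - 2^1 *3^( - 1) * 11^1*37^( - 1) * 311^( - 1)*2213^ ( - 1) * 2529077^1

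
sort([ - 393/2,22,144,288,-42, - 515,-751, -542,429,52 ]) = [ - 751, - 542, - 515, - 393/2, - 42,22, 52,144, 288,429 ] 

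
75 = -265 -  - 340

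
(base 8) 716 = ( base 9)563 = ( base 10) 462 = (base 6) 2050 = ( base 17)1A3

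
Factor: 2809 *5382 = 15118038 = 2^1*3^2 * 13^1  *23^1 * 53^2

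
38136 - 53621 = - 15485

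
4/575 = 4/575=0.01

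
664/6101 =664/6101 = 0.11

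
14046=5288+8758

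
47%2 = 1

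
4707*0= 0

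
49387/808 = 49387/808=61.12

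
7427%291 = 152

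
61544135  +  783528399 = 845072534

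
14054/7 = 14054/7 = 2007.71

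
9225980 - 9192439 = 33541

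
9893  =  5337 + 4556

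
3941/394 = 10 + 1/394 = 10.00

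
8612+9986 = 18598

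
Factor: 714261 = 3^1*41^1 * 5807^1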